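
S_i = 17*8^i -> [17, 136, 1088, 8704, 69632]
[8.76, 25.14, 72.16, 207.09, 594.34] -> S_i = 8.76*2.87^i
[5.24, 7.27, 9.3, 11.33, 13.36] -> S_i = 5.24 + 2.03*i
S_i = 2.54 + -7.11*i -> [2.54, -4.57, -11.68, -18.79, -25.9]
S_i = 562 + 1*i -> [562, 563, 564, 565, 566]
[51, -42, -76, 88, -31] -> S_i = Random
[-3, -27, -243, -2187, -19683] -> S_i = -3*9^i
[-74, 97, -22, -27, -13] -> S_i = Random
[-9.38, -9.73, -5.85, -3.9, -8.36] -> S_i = Random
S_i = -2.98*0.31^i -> [-2.98, -0.92, -0.29, -0.09, -0.03]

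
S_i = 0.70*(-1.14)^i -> [0.7, -0.8, 0.91, -1.04, 1.18]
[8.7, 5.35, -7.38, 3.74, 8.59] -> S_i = Random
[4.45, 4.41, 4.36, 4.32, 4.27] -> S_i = 4.45*0.99^i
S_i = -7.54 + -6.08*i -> [-7.54, -13.62, -19.7, -25.78, -31.86]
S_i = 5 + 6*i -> [5, 11, 17, 23, 29]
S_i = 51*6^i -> [51, 306, 1836, 11016, 66096]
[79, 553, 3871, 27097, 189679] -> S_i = 79*7^i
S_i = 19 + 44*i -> [19, 63, 107, 151, 195]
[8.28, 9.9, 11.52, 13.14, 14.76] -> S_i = 8.28 + 1.62*i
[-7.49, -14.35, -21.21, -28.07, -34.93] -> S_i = -7.49 + -6.86*i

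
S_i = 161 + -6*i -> [161, 155, 149, 143, 137]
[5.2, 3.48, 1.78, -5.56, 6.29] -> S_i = Random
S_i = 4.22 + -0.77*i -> [4.22, 3.45, 2.68, 1.91, 1.14]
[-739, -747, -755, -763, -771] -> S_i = -739 + -8*i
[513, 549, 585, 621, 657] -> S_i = 513 + 36*i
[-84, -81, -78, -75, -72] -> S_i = -84 + 3*i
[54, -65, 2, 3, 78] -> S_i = Random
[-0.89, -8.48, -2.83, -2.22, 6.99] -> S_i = Random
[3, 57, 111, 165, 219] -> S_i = 3 + 54*i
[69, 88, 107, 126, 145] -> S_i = 69 + 19*i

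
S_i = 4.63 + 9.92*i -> [4.63, 14.55, 24.47, 34.39, 44.31]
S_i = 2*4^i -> [2, 8, 32, 128, 512]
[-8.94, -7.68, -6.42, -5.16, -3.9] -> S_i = -8.94 + 1.26*i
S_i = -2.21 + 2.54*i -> [-2.21, 0.33, 2.87, 5.41, 7.95]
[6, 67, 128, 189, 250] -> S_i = 6 + 61*i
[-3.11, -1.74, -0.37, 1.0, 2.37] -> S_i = -3.11 + 1.37*i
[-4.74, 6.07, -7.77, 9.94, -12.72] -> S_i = -4.74*(-1.28)^i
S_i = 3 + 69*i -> [3, 72, 141, 210, 279]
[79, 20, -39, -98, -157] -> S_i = 79 + -59*i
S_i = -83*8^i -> [-83, -664, -5312, -42496, -339968]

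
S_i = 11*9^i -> [11, 99, 891, 8019, 72171]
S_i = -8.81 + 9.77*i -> [-8.81, 0.96, 10.73, 20.5, 30.27]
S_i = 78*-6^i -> [78, -468, 2808, -16848, 101088]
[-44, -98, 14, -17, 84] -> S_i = Random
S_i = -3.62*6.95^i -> [-3.62, -25.16, -174.86, -1215.24, -8445.94]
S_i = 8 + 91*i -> [8, 99, 190, 281, 372]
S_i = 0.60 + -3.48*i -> [0.6, -2.88, -6.36, -9.84, -13.32]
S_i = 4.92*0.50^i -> [4.92, 2.46, 1.23, 0.62, 0.31]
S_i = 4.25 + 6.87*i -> [4.25, 11.12, 17.99, 24.86, 31.73]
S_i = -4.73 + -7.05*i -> [-4.73, -11.78, -18.83, -25.88, -32.93]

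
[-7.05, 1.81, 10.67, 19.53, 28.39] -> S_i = -7.05 + 8.86*i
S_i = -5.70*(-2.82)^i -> [-5.7, 16.07, -45.33, 127.83, -360.47]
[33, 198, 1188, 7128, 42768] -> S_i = 33*6^i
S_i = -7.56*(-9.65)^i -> [-7.56, 72.95, -704.01, 6793.66, -65558.81]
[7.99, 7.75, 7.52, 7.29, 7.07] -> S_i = 7.99*0.97^i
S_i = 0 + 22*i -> [0, 22, 44, 66, 88]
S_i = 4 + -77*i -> [4, -73, -150, -227, -304]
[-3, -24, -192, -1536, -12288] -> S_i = -3*8^i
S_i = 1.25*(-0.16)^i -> [1.25, -0.2, 0.03, -0.01, 0.0]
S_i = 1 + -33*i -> [1, -32, -65, -98, -131]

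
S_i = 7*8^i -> [7, 56, 448, 3584, 28672]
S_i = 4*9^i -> [4, 36, 324, 2916, 26244]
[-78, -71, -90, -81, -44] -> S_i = Random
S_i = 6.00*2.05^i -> [6.0, 12.3, 25.21, 51.69, 105.97]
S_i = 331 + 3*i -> [331, 334, 337, 340, 343]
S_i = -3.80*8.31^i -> [-3.8, -31.58, -262.41, -2180.65, -18121.23]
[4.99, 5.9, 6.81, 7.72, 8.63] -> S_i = 4.99 + 0.91*i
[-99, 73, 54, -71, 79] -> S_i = Random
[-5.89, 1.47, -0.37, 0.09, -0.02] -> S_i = -5.89*(-0.25)^i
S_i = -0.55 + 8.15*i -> [-0.55, 7.6, 15.75, 23.9, 32.05]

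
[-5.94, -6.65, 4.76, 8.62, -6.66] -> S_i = Random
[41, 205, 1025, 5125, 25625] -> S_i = 41*5^i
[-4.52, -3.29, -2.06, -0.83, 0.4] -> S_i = -4.52 + 1.23*i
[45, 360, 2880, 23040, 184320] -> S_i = 45*8^i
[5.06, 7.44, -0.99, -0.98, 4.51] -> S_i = Random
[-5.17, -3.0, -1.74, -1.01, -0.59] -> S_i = -5.17*0.58^i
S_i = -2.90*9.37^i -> [-2.9, -27.17, -254.61, -2385.71, -22354.06]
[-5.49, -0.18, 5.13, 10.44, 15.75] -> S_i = -5.49 + 5.31*i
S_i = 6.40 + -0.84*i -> [6.4, 5.56, 4.72, 3.88, 3.04]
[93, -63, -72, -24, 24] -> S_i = Random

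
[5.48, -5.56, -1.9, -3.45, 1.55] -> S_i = Random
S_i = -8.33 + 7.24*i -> [-8.33, -1.09, 6.15, 13.39, 20.63]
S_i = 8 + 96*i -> [8, 104, 200, 296, 392]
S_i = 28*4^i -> [28, 112, 448, 1792, 7168]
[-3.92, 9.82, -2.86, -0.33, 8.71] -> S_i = Random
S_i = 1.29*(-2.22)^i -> [1.29, -2.86, 6.36, -14.11, 31.33]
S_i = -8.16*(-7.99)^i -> [-8.16, 65.2, -520.94, 4162.27, -33256.56]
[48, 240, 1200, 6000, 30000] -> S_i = 48*5^i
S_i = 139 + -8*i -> [139, 131, 123, 115, 107]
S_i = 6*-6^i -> [6, -36, 216, -1296, 7776]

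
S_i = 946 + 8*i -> [946, 954, 962, 970, 978]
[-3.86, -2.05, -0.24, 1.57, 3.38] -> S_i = -3.86 + 1.81*i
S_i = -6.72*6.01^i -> [-6.72, -40.39, -242.73, -1458.79, -8767.33]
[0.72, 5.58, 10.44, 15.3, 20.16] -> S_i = 0.72 + 4.86*i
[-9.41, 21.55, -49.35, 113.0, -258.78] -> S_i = -9.41*(-2.29)^i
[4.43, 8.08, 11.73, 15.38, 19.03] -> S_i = 4.43 + 3.65*i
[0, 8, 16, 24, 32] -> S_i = 0 + 8*i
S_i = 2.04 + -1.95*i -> [2.04, 0.09, -1.86, -3.81, -5.76]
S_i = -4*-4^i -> [-4, 16, -64, 256, -1024]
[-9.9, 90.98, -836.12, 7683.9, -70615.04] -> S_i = -9.90*(-9.19)^i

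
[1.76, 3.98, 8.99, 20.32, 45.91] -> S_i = 1.76*2.26^i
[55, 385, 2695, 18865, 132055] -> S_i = 55*7^i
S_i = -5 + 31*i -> [-5, 26, 57, 88, 119]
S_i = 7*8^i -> [7, 56, 448, 3584, 28672]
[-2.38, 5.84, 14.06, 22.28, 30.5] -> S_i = -2.38 + 8.22*i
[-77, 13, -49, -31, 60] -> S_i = Random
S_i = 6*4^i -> [6, 24, 96, 384, 1536]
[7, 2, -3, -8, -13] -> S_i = 7 + -5*i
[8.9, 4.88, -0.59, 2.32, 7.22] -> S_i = Random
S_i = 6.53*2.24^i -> [6.53, 14.63, 32.76, 73.39, 164.4]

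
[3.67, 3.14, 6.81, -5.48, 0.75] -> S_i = Random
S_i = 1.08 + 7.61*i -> [1.08, 8.69, 16.3, 23.91, 31.52]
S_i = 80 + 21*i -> [80, 101, 122, 143, 164]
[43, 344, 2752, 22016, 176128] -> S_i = 43*8^i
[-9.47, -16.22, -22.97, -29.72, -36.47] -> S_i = -9.47 + -6.75*i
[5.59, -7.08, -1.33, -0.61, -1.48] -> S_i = Random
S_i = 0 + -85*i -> [0, -85, -170, -255, -340]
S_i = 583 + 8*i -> [583, 591, 599, 607, 615]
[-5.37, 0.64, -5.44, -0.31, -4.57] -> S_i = Random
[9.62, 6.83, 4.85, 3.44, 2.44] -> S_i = 9.62*0.71^i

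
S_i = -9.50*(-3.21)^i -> [-9.5, 30.5, -97.89, 314.22, -1008.66]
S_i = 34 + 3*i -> [34, 37, 40, 43, 46]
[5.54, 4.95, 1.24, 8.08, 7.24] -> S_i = Random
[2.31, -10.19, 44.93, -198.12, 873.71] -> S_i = 2.31*(-4.41)^i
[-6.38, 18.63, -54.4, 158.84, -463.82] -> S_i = -6.38*(-2.92)^i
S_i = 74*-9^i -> [74, -666, 5994, -53946, 485514]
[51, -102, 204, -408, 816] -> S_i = 51*-2^i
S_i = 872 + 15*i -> [872, 887, 902, 917, 932]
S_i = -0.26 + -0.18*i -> [-0.26, -0.44, -0.62, -0.8, -0.98]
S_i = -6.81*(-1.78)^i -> [-6.81, 12.12, -21.58, 38.41, -68.36]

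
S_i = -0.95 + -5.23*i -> [-0.95, -6.18, -11.41, -16.64, -21.87]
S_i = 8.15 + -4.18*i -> [8.15, 3.97, -0.21, -4.39, -8.57]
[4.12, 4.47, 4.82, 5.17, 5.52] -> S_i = 4.12 + 0.35*i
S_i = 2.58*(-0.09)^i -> [2.58, -0.23, 0.02, -0.0, 0.0]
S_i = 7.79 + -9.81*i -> [7.79, -2.02, -11.83, -21.64, -31.45]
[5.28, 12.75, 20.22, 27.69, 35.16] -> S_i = 5.28 + 7.47*i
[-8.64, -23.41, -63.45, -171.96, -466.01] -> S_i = -8.64*2.71^i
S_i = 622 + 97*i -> [622, 719, 816, 913, 1010]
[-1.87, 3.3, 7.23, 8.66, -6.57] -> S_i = Random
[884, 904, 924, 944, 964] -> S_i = 884 + 20*i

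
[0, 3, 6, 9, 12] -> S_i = 0 + 3*i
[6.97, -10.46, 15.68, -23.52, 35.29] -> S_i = 6.97*(-1.50)^i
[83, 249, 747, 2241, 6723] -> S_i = 83*3^i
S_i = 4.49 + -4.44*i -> [4.49, 0.05, -4.39, -8.83, -13.27]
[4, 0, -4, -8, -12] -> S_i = 4 + -4*i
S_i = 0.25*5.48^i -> [0.25, 1.37, 7.51, 41.14, 225.46]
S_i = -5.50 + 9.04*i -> [-5.5, 3.54, 12.58, 21.62, 30.66]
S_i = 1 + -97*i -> [1, -96, -193, -290, -387]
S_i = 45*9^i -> [45, 405, 3645, 32805, 295245]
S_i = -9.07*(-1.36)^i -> [-9.07, 12.34, -16.78, 22.82, -31.03]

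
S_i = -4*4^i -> [-4, -16, -64, -256, -1024]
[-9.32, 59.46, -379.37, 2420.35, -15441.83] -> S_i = -9.32*(-6.38)^i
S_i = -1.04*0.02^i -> [-1.04, -0.02, -0.0, -0.0, -0.0]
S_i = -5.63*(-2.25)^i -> [-5.63, 12.67, -28.5, 64.13, -144.29]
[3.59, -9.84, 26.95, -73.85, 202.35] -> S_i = 3.59*(-2.74)^i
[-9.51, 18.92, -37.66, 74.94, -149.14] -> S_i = -9.51*(-1.99)^i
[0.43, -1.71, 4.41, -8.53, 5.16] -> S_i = Random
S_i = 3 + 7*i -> [3, 10, 17, 24, 31]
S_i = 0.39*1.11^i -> [0.39, 0.43, 0.48, 0.53, 0.59]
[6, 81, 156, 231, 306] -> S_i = 6 + 75*i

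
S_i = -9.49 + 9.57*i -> [-9.49, 0.08, 9.65, 19.22, 28.79]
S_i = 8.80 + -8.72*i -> [8.8, 0.08, -8.64, -17.36, -26.08]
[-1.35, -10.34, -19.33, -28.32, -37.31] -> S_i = -1.35 + -8.99*i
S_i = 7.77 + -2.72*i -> [7.77, 5.05, 2.33, -0.39, -3.11]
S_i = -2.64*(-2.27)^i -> [-2.64, 5.99, -13.6, 30.88, -70.1]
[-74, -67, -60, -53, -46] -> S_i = -74 + 7*i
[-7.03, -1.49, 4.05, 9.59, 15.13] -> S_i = -7.03 + 5.54*i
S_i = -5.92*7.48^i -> [-5.92, -44.28, -331.23, -2477.57, -18532.25]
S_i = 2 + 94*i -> [2, 96, 190, 284, 378]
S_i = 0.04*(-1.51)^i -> [0.04, -0.06, 0.09, -0.14, 0.21]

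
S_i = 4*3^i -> [4, 12, 36, 108, 324]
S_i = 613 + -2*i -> [613, 611, 609, 607, 605]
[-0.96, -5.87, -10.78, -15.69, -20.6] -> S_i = -0.96 + -4.91*i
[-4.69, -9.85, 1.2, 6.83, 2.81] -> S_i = Random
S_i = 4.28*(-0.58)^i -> [4.28, -2.48, 1.44, -0.84, 0.48]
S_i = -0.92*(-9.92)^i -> [-0.92, 9.13, -90.53, 898.1, -8909.11]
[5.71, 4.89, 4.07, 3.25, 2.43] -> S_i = 5.71 + -0.82*i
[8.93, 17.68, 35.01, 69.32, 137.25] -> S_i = 8.93*1.98^i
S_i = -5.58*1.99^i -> [-5.58, -11.1, -22.1, -43.97, -87.51]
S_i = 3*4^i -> [3, 12, 48, 192, 768]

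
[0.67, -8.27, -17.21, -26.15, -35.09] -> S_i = 0.67 + -8.94*i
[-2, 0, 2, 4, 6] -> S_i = -2 + 2*i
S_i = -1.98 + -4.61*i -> [-1.98, -6.59, -11.2, -15.81, -20.42]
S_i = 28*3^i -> [28, 84, 252, 756, 2268]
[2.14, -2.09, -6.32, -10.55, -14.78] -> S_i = 2.14 + -4.23*i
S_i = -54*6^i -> [-54, -324, -1944, -11664, -69984]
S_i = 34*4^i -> [34, 136, 544, 2176, 8704]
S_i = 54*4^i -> [54, 216, 864, 3456, 13824]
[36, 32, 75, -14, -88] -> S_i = Random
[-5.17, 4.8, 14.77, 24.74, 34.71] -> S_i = -5.17 + 9.97*i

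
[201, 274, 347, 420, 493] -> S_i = 201 + 73*i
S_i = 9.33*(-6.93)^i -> [9.33, -64.66, 448.07, -3105.14, 21518.63]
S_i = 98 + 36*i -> [98, 134, 170, 206, 242]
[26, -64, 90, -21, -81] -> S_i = Random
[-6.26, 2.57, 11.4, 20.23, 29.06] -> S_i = -6.26 + 8.83*i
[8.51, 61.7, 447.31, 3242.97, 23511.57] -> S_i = 8.51*7.25^i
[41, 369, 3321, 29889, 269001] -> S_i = 41*9^i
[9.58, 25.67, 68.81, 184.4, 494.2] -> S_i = 9.58*2.68^i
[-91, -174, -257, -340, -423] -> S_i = -91 + -83*i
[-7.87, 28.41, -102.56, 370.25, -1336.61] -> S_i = -7.87*(-3.61)^i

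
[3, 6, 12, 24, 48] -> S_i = 3*2^i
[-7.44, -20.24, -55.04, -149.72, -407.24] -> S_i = -7.44*2.72^i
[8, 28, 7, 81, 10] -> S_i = Random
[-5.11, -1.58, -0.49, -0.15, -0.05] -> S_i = -5.11*0.31^i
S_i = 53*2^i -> [53, 106, 212, 424, 848]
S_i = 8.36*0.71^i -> [8.36, 5.94, 4.21, 2.99, 2.12]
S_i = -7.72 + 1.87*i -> [-7.72, -5.85, -3.98, -2.11, -0.24]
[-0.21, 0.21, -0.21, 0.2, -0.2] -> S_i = -0.21*(-0.99)^i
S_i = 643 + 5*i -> [643, 648, 653, 658, 663]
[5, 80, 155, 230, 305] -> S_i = 5 + 75*i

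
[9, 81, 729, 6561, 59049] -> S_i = 9*9^i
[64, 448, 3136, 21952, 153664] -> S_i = 64*7^i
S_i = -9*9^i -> [-9, -81, -729, -6561, -59049]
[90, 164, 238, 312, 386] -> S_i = 90 + 74*i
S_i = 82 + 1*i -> [82, 83, 84, 85, 86]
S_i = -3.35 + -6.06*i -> [-3.35, -9.41, -15.47, -21.53, -27.59]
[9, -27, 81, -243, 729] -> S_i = 9*-3^i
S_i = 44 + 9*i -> [44, 53, 62, 71, 80]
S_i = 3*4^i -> [3, 12, 48, 192, 768]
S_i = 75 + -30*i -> [75, 45, 15, -15, -45]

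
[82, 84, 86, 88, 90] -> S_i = 82 + 2*i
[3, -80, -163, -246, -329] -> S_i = 3 + -83*i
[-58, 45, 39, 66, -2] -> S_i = Random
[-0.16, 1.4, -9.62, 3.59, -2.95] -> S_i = Random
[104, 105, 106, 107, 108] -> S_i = 104 + 1*i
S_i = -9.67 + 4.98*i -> [-9.67, -4.69, 0.29, 5.27, 10.25]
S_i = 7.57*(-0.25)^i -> [7.57, -1.89, 0.47, -0.12, 0.03]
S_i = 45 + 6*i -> [45, 51, 57, 63, 69]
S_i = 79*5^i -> [79, 395, 1975, 9875, 49375]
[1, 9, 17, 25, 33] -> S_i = 1 + 8*i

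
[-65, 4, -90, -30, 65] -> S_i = Random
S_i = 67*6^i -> [67, 402, 2412, 14472, 86832]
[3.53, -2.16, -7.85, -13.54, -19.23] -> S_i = 3.53 + -5.69*i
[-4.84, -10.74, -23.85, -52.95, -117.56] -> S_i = -4.84*2.22^i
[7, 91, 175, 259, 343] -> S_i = 7 + 84*i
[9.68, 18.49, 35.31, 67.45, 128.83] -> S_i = 9.68*1.91^i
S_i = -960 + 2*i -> [-960, -958, -956, -954, -952]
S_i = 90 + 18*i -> [90, 108, 126, 144, 162]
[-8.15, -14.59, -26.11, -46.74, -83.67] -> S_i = -8.15*1.79^i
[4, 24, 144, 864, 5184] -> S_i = 4*6^i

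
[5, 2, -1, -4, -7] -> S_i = 5 + -3*i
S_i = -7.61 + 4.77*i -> [-7.61, -2.84, 1.93, 6.7, 11.47]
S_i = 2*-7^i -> [2, -14, 98, -686, 4802]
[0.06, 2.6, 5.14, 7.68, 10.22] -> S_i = 0.06 + 2.54*i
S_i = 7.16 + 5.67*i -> [7.16, 12.83, 18.5, 24.17, 29.84]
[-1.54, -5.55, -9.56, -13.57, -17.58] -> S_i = -1.54 + -4.01*i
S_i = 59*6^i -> [59, 354, 2124, 12744, 76464]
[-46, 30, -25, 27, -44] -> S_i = Random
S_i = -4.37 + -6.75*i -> [-4.37, -11.12, -17.87, -24.62, -31.37]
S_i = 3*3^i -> [3, 9, 27, 81, 243]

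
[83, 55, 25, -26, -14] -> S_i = Random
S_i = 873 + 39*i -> [873, 912, 951, 990, 1029]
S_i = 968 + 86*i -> [968, 1054, 1140, 1226, 1312]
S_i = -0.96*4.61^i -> [-0.96, -4.43, -20.4, -94.05, -433.59]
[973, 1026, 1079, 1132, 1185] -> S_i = 973 + 53*i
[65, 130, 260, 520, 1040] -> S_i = 65*2^i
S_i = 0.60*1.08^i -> [0.6, 0.65, 0.7, 0.76, 0.82]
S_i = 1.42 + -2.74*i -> [1.42, -1.32, -4.06, -6.8, -9.54]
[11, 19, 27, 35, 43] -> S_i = 11 + 8*i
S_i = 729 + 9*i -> [729, 738, 747, 756, 765]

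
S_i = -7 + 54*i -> [-7, 47, 101, 155, 209]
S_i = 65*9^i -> [65, 585, 5265, 47385, 426465]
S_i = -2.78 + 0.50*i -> [-2.78, -2.28, -1.78, -1.28, -0.78]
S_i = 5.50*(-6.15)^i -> [5.5, -33.83, 208.02, -1279.35, 7867.98]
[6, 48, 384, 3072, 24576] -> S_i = 6*8^i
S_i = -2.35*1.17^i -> [-2.35, -2.75, -3.22, -3.76, -4.4]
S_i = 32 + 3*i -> [32, 35, 38, 41, 44]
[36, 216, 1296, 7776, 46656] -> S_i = 36*6^i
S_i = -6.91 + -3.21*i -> [-6.91, -10.12, -13.33, -16.54, -19.75]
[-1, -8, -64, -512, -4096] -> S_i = -1*8^i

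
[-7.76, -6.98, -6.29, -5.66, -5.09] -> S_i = -7.76*0.90^i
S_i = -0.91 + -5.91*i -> [-0.91, -6.82, -12.73, -18.64, -24.55]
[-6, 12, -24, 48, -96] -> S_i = -6*-2^i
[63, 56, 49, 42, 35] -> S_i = 63 + -7*i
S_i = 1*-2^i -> [1, -2, 4, -8, 16]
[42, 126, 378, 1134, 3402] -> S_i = 42*3^i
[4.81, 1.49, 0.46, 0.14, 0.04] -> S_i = 4.81*0.31^i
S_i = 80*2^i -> [80, 160, 320, 640, 1280]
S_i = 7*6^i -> [7, 42, 252, 1512, 9072]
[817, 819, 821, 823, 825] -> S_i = 817 + 2*i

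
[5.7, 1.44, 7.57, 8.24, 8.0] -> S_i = Random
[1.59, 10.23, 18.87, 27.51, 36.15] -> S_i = 1.59 + 8.64*i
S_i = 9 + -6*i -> [9, 3, -3, -9, -15]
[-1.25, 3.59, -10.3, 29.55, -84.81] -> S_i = -1.25*(-2.87)^i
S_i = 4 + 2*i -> [4, 6, 8, 10, 12]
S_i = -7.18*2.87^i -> [-7.18, -20.61, -59.14, -169.73, -487.14]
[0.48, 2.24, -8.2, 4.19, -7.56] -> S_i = Random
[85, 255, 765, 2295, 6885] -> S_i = 85*3^i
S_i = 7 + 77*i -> [7, 84, 161, 238, 315]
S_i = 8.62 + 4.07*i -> [8.62, 12.69, 16.76, 20.83, 24.9]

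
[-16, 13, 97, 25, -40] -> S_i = Random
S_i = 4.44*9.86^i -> [4.44, 43.78, 431.66, 4256.12, 41965.33]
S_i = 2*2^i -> [2, 4, 8, 16, 32]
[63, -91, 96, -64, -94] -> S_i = Random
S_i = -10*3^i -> [-10, -30, -90, -270, -810]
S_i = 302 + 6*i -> [302, 308, 314, 320, 326]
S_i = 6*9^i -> [6, 54, 486, 4374, 39366]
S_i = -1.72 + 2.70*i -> [-1.72, 0.98, 3.68, 6.38, 9.08]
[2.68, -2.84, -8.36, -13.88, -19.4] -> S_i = 2.68 + -5.52*i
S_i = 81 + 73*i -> [81, 154, 227, 300, 373]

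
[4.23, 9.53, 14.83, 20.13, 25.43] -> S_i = 4.23 + 5.30*i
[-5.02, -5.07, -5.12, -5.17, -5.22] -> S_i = -5.02 + -0.05*i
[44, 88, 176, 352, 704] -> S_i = 44*2^i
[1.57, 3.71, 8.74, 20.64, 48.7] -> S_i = 1.57*2.36^i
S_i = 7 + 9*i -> [7, 16, 25, 34, 43]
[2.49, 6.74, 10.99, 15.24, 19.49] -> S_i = 2.49 + 4.25*i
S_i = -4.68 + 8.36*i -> [-4.68, 3.68, 12.04, 20.4, 28.76]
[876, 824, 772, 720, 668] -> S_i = 876 + -52*i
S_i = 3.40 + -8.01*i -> [3.4, -4.61, -12.62, -20.63, -28.64]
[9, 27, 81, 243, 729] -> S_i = 9*3^i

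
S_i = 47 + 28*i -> [47, 75, 103, 131, 159]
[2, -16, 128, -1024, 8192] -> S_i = 2*-8^i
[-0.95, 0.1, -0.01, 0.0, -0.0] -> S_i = -0.95*(-0.11)^i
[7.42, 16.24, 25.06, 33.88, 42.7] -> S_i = 7.42 + 8.82*i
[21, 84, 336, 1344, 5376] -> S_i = 21*4^i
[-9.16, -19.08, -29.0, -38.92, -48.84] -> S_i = -9.16 + -9.92*i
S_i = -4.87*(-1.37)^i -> [-4.87, 6.67, -9.14, 12.52, -17.16]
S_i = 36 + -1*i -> [36, 35, 34, 33, 32]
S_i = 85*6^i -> [85, 510, 3060, 18360, 110160]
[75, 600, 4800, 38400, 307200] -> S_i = 75*8^i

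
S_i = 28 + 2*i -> [28, 30, 32, 34, 36]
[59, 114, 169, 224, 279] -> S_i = 59 + 55*i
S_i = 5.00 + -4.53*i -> [5.0, 0.47, -4.06, -8.59, -13.12]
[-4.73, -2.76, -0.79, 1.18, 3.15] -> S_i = -4.73 + 1.97*i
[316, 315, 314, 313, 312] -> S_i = 316 + -1*i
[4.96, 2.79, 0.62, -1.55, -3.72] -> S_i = 4.96 + -2.17*i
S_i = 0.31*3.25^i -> [0.31, 1.01, 3.27, 10.64, 34.59]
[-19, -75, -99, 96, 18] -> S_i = Random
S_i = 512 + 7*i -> [512, 519, 526, 533, 540]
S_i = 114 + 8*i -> [114, 122, 130, 138, 146]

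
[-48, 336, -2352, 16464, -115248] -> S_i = -48*-7^i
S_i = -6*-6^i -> [-6, 36, -216, 1296, -7776]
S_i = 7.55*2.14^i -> [7.55, 16.16, 34.58, 73.99, 158.34]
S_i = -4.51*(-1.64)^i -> [-4.51, 7.4, -12.13, 19.89, -32.63]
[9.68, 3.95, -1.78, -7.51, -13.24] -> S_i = 9.68 + -5.73*i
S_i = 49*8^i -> [49, 392, 3136, 25088, 200704]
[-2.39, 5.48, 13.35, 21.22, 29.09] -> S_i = -2.39 + 7.87*i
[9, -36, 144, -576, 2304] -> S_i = 9*-4^i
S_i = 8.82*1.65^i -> [8.82, 14.55, 24.01, 39.62, 65.37]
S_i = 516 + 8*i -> [516, 524, 532, 540, 548]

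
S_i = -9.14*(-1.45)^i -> [-9.14, 13.25, -19.22, 27.86, -40.4]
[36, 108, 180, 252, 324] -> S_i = 36 + 72*i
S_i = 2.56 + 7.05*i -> [2.56, 9.61, 16.66, 23.71, 30.76]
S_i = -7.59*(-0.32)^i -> [-7.59, 2.43, -0.78, 0.25, -0.08]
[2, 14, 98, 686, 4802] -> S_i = 2*7^i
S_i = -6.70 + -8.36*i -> [-6.7, -15.06, -23.42, -31.78, -40.14]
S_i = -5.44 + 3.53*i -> [-5.44, -1.91, 1.62, 5.15, 8.68]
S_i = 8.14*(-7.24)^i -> [8.14, -58.93, 426.68, -3089.16, 22365.5]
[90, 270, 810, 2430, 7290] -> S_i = 90*3^i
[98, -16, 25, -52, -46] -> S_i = Random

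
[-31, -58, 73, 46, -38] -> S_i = Random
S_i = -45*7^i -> [-45, -315, -2205, -15435, -108045]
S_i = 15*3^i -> [15, 45, 135, 405, 1215]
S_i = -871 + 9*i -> [-871, -862, -853, -844, -835]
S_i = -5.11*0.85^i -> [-5.11, -4.34, -3.69, -3.14, -2.67]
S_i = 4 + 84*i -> [4, 88, 172, 256, 340]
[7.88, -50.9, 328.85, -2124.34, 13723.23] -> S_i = 7.88*(-6.46)^i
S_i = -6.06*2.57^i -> [-6.06, -15.57, -40.03, -102.87, -264.37]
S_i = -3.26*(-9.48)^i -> [-3.26, 30.9, -292.98, 2777.43, -26330.01]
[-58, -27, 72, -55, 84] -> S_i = Random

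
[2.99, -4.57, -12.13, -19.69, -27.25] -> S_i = 2.99 + -7.56*i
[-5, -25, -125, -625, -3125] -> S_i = -5*5^i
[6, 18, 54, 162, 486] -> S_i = 6*3^i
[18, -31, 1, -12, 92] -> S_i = Random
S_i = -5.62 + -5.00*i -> [-5.62, -10.62, -15.62, -20.62, -25.62]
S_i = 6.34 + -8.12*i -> [6.34, -1.78, -9.9, -18.02, -26.14]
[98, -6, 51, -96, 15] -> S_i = Random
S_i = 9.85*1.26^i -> [9.85, 12.41, 15.64, 19.7, 24.83]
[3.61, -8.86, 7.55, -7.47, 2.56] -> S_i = Random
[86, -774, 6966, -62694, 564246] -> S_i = 86*-9^i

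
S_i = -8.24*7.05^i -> [-8.24, -58.09, -409.55, -2887.32, -20355.59]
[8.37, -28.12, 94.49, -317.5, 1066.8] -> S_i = 8.37*(-3.36)^i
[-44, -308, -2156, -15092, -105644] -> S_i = -44*7^i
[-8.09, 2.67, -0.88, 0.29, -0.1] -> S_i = -8.09*(-0.33)^i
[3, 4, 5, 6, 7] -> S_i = 3 + 1*i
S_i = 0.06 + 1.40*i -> [0.06, 1.46, 2.86, 4.26, 5.66]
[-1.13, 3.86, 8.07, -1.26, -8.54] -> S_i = Random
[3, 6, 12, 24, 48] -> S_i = 3*2^i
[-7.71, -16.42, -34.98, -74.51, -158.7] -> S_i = -7.71*2.13^i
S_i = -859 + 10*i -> [-859, -849, -839, -829, -819]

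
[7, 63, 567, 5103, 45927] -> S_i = 7*9^i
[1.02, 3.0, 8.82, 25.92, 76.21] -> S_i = 1.02*2.94^i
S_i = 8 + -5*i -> [8, 3, -2, -7, -12]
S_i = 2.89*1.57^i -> [2.89, 4.54, 7.12, 11.18, 17.56]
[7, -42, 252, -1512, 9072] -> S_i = 7*-6^i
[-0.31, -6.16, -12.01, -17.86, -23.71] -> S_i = -0.31 + -5.85*i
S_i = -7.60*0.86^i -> [-7.6, -6.54, -5.62, -4.83, -4.16]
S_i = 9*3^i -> [9, 27, 81, 243, 729]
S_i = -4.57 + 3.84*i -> [-4.57, -0.73, 3.11, 6.95, 10.79]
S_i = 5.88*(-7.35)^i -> [5.88, -43.22, 317.65, -2334.74, 17160.37]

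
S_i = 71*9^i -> [71, 639, 5751, 51759, 465831]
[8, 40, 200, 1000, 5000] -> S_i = 8*5^i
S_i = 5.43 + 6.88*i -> [5.43, 12.31, 19.19, 26.07, 32.95]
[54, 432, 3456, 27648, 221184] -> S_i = 54*8^i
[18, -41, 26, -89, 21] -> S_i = Random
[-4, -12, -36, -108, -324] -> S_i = -4*3^i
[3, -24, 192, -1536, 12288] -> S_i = 3*-8^i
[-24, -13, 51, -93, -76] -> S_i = Random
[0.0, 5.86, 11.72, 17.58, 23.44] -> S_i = -0.00 + 5.86*i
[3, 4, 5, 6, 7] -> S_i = 3 + 1*i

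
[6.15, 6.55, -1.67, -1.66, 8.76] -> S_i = Random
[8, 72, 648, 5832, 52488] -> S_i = 8*9^i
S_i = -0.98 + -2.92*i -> [-0.98, -3.9, -6.82, -9.74, -12.66]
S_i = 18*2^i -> [18, 36, 72, 144, 288]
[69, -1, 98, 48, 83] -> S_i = Random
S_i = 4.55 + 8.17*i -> [4.55, 12.72, 20.89, 29.06, 37.23]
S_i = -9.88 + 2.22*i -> [-9.88, -7.66, -5.44, -3.22, -1.0]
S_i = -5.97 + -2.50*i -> [-5.97, -8.47, -10.97, -13.47, -15.97]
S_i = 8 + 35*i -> [8, 43, 78, 113, 148]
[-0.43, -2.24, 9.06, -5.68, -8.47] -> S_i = Random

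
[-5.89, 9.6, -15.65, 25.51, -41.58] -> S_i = -5.89*(-1.63)^i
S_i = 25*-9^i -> [25, -225, 2025, -18225, 164025]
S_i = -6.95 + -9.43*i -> [-6.95, -16.38, -25.81, -35.24, -44.67]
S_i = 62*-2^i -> [62, -124, 248, -496, 992]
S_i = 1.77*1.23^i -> [1.77, 2.18, 2.68, 3.29, 4.05]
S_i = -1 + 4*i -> [-1, 3, 7, 11, 15]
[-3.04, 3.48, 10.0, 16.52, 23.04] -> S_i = -3.04 + 6.52*i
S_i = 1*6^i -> [1, 6, 36, 216, 1296]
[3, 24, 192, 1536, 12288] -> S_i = 3*8^i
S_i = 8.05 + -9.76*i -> [8.05, -1.71, -11.47, -21.23, -30.99]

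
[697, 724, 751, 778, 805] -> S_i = 697 + 27*i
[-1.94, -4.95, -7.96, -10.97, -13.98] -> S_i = -1.94 + -3.01*i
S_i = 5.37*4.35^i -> [5.37, 23.36, 101.61, 442.02, 1922.79]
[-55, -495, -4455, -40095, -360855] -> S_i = -55*9^i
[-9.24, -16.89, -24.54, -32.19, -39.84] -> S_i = -9.24 + -7.65*i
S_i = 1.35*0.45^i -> [1.35, 0.61, 0.27, 0.12, 0.06]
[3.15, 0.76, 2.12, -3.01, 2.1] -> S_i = Random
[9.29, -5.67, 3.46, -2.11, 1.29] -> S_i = 9.29*(-0.61)^i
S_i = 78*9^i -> [78, 702, 6318, 56862, 511758]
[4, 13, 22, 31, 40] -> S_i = 4 + 9*i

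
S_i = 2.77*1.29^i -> [2.77, 3.57, 4.61, 5.95, 7.67]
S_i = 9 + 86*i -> [9, 95, 181, 267, 353]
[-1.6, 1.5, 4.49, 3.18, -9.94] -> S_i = Random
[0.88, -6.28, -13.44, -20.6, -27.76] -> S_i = 0.88 + -7.16*i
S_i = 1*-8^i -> [1, -8, 64, -512, 4096]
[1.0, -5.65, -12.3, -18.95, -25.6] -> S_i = 1.00 + -6.65*i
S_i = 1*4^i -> [1, 4, 16, 64, 256]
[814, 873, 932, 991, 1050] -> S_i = 814 + 59*i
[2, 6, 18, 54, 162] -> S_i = 2*3^i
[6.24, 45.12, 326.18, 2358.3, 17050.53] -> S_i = 6.24*7.23^i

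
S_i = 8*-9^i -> [8, -72, 648, -5832, 52488]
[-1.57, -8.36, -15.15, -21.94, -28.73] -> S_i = -1.57 + -6.79*i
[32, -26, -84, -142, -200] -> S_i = 32 + -58*i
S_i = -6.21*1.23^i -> [-6.21, -7.64, -9.4, -11.56, -14.21]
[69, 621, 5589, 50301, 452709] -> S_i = 69*9^i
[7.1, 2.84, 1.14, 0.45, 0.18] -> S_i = 7.10*0.40^i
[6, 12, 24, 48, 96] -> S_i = 6*2^i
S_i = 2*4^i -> [2, 8, 32, 128, 512]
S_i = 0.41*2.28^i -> [0.41, 0.93, 2.13, 4.86, 11.08]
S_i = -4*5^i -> [-4, -20, -100, -500, -2500]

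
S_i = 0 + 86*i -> [0, 86, 172, 258, 344]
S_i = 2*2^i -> [2, 4, 8, 16, 32]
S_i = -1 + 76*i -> [-1, 75, 151, 227, 303]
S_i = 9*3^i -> [9, 27, 81, 243, 729]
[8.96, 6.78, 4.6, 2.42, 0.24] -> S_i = 8.96 + -2.18*i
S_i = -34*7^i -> [-34, -238, -1666, -11662, -81634]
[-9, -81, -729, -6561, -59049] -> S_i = -9*9^i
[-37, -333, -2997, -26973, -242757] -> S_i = -37*9^i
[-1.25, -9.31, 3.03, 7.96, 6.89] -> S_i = Random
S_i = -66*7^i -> [-66, -462, -3234, -22638, -158466]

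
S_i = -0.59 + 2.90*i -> [-0.59, 2.31, 5.21, 8.11, 11.01]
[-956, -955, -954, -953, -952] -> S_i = -956 + 1*i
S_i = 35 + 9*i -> [35, 44, 53, 62, 71]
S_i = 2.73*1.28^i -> [2.73, 3.49, 4.47, 5.73, 7.33]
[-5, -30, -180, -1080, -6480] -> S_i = -5*6^i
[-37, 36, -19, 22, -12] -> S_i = Random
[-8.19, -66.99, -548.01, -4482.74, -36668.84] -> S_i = -8.19*8.18^i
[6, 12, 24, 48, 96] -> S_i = 6*2^i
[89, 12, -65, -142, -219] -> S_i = 89 + -77*i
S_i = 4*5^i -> [4, 20, 100, 500, 2500]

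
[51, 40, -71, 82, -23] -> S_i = Random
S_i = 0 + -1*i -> [0, -1, -2, -3, -4]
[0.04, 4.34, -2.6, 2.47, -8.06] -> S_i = Random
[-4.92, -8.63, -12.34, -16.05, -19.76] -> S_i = -4.92 + -3.71*i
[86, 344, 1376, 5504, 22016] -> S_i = 86*4^i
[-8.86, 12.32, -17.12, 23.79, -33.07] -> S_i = -8.86*(-1.39)^i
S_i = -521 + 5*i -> [-521, -516, -511, -506, -501]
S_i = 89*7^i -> [89, 623, 4361, 30527, 213689]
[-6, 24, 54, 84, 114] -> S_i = -6 + 30*i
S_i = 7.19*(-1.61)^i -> [7.19, -11.58, 18.64, -30.01, 48.31]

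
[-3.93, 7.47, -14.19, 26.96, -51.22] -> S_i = -3.93*(-1.90)^i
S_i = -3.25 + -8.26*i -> [-3.25, -11.51, -19.77, -28.03, -36.29]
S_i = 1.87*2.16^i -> [1.87, 4.04, 8.72, 18.85, 40.71]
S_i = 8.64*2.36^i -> [8.64, 20.39, 48.12, 113.57, 268.02]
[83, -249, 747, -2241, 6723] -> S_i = 83*-3^i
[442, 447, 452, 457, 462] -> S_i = 442 + 5*i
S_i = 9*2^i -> [9, 18, 36, 72, 144]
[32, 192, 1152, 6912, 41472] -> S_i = 32*6^i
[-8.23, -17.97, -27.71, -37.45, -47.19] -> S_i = -8.23 + -9.74*i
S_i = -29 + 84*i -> [-29, 55, 139, 223, 307]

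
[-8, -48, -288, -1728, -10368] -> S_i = -8*6^i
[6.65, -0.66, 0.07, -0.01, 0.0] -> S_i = 6.65*(-0.10)^i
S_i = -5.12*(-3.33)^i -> [-5.12, 17.05, -56.78, 189.06, -629.57]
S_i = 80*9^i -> [80, 720, 6480, 58320, 524880]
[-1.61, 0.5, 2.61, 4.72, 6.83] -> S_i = -1.61 + 2.11*i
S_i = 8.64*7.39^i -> [8.64, 63.85, 471.85, 3486.96, 25768.64]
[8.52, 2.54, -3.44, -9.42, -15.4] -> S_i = 8.52 + -5.98*i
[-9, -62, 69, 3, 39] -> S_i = Random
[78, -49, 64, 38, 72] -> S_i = Random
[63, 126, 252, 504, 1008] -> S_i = 63*2^i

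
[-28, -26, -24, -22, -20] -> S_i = -28 + 2*i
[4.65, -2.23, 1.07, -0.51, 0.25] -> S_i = 4.65*(-0.48)^i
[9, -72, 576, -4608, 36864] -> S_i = 9*-8^i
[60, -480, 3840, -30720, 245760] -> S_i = 60*-8^i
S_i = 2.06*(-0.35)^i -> [2.06, -0.72, 0.25, -0.09, 0.03]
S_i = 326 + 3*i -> [326, 329, 332, 335, 338]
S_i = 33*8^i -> [33, 264, 2112, 16896, 135168]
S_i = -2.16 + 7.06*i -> [-2.16, 4.9, 11.96, 19.02, 26.08]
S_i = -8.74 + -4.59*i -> [-8.74, -13.33, -17.92, -22.51, -27.1]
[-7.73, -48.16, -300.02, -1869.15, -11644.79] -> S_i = -7.73*6.23^i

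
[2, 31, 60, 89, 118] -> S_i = 2 + 29*i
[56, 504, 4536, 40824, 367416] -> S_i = 56*9^i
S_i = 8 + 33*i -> [8, 41, 74, 107, 140]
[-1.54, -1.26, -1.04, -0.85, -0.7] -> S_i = -1.54*0.82^i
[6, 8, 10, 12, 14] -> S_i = 6 + 2*i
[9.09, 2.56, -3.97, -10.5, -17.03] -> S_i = 9.09 + -6.53*i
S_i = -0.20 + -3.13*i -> [-0.2, -3.33, -6.46, -9.59, -12.72]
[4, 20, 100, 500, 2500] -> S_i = 4*5^i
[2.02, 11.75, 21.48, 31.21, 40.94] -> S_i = 2.02 + 9.73*i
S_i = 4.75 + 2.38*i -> [4.75, 7.13, 9.51, 11.89, 14.27]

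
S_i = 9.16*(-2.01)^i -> [9.16, -18.41, 37.01, -74.38, 149.51]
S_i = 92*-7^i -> [92, -644, 4508, -31556, 220892]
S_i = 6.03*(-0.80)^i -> [6.03, -4.82, 3.86, -3.09, 2.47]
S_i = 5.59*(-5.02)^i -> [5.59, -28.06, 140.87, -707.17, 3549.99]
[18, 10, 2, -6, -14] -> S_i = 18 + -8*i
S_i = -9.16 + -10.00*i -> [-9.16, -19.16, -29.16, -39.16, -49.16]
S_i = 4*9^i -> [4, 36, 324, 2916, 26244]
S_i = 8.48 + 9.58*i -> [8.48, 18.06, 27.64, 37.22, 46.8]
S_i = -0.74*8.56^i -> [-0.74, -6.33, -54.22, -464.14, -3973.08]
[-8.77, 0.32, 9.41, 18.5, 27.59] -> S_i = -8.77 + 9.09*i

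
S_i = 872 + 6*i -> [872, 878, 884, 890, 896]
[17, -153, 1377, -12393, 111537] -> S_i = 17*-9^i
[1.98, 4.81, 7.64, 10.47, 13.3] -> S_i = 1.98 + 2.83*i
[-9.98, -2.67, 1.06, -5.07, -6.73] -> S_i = Random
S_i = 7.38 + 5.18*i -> [7.38, 12.56, 17.74, 22.92, 28.1]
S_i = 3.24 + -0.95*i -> [3.24, 2.29, 1.34, 0.39, -0.56]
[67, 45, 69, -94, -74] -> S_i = Random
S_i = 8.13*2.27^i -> [8.13, 18.46, 41.89, 95.1, 215.87]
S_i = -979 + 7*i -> [-979, -972, -965, -958, -951]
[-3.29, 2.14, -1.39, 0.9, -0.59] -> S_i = -3.29*(-0.65)^i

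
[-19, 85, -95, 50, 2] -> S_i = Random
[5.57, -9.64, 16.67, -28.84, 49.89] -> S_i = 5.57*(-1.73)^i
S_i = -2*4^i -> [-2, -8, -32, -128, -512]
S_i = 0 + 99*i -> [0, 99, 198, 297, 396]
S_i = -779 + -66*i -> [-779, -845, -911, -977, -1043]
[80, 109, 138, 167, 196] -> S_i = 80 + 29*i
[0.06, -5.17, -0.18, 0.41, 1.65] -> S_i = Random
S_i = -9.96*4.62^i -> [-9.96, -46.02, -212.59, -982.17, -4537.61]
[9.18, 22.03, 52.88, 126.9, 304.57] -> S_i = 9.18*2.40^i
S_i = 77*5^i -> [77, 385, 1925, 9625, 48125]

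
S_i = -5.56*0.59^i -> [-5.56, -3.28, -1.94, -1.14, -0.67]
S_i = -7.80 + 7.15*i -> [-7.8, -0.65, 6.5, 13.65, 20.8]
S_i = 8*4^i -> [8, 32, 128, 512, 2048]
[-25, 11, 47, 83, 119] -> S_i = -25 + 36*i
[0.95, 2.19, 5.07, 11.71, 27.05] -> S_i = 0.95*2.31^i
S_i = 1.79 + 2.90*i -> [1.79, 4.69, 7.59, 10.49, 13.39]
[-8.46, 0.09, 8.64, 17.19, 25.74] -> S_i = -8.46 + 8.55*i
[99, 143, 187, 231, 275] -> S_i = 99 + 44*i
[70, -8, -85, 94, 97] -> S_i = Random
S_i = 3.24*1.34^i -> [3.24, 4.34, 5.82, 7.8, 10.45]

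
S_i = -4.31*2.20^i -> [-4.31, -9.48, -20.86, -45.89, -100.96]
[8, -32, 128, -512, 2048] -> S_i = 8*-4^i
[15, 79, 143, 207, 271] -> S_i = 15 + 64*i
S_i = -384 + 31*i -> [-384, -353, -322, -291, -260]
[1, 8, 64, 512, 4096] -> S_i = 1*8^i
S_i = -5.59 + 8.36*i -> [-5.59, 2.77, 11.13, 19.49, 27.85]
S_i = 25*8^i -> [25, 200, 1600, 12800, 102400]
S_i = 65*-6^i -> [65, -390, 2340, -14040, 84240]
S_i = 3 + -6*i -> [3, -3, -9, -15, -21]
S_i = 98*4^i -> [98, 392, 1568, 6272, 25088]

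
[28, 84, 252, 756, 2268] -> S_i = 28*3^i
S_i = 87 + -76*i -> [87, 11, -65, -141, -217]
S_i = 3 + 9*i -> [3, 12, 21, 30, 39]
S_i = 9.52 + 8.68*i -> [9.52, 18.2, 26.88, 35.56, 44.24]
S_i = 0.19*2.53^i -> [0.19, 0.48, 1.22, 3.08, 7.78]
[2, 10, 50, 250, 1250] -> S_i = 2*5^i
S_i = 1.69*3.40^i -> [1.69, 5.75, 19.54, 66.42, 225.84]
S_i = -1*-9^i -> [-1, 9, -81, 729, -6561]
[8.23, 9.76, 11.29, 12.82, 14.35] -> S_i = 8.23 + 1.53*i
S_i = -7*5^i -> [-7, -35, -175, -875, -4375]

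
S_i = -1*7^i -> [-1, -7, -49, -343, -2401]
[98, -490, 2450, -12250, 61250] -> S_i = 98*-5^i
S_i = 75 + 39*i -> [75, 114, 153, 192, 231]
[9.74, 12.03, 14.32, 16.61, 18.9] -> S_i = 9.74 + 2.29*i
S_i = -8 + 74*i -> [-8, 66, 140, 214, 288]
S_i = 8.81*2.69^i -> [8.81, 23.7, 63.75, 171.49, 461.3]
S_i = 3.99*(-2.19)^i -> [3.99, -8.74, 19.14, -41.91, 91.78]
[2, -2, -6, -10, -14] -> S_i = 2 + -4*i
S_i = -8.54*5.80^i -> [-8.54, -49.53, -287.29, -1666.26, -9664.29]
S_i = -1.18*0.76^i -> [-1.18, -0.9, -0.68, -0.52, -0.39]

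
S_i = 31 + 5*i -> [31, 36, 41, 46, 51]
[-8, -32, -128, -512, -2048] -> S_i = -8*4^i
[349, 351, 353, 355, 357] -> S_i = 349 + 2*i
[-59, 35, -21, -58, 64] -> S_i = Random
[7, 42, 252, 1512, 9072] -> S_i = 7*6^i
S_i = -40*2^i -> [-40, -80, -160, -320, -640]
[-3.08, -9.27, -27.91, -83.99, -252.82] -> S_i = -3.08*3.01^i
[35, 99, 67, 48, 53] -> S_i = Random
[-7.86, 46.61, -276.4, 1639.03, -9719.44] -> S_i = -7.86*(-5.93)^i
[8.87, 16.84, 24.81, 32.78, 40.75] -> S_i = 8.87 + 7.97*i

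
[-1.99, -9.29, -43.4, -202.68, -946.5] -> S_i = -1.99*4.67^i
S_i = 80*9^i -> [80, 720, 6480, 58320, 524880]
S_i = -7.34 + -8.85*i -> [-7.34, -16.19, -25.04, -33.89, -42.74]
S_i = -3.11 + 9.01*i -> [-3.11, 5.9, 14.91, 23.92, 32.93]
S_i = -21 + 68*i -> [-21, 47, 115, 183, 251]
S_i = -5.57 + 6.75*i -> [-5.57, 1.18, 7.93, 14.68, 21.43]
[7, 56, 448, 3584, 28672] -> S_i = 7*8^i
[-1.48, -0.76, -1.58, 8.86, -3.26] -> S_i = Random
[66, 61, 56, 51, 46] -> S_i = 66 + -5*i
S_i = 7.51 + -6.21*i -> [7.51, 1.3, -4.91, -11.12, -17.33]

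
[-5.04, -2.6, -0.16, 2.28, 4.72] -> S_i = -5.04 + 2.44*i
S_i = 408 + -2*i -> [408, 406, 404, 402, 400]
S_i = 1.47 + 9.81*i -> [1.47, 11.28, 21.09, 30.9, 40.71]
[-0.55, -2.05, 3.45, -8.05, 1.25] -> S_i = Random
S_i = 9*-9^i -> [9, -81, 729, -6561, 59049]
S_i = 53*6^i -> [53, 318, 1908, 11448, 68688]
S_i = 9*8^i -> [9, 72, 576, 4608, 36864]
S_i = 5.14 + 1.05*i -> [5.14, 6.19, 7.24, 8.29, 9.34]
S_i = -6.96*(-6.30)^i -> [-6.96, 43.85, -276.24, 1740.33, -10964.06]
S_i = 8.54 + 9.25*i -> [8.54, 17.79, 27.04, 36.29, 45.54]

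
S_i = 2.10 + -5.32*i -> [2.1, -3.22, -8.54, -13.86, -19.18]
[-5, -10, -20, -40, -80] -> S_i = -5*2^i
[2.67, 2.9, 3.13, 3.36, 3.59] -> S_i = 2.67 + 0.23*i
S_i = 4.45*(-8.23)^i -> [4.45, -36.62, 301.41, -2480.62, 20415.47]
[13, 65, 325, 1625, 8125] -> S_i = 13*5^i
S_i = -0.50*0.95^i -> [-0.5, -0.48, -0.45, -0.43, -0.41]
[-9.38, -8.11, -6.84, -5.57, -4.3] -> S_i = -9.38 + 1.27*i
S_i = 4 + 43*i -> [4, 47, 90, 133, 176]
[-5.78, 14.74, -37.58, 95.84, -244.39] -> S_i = -5.78*(-2.55)^i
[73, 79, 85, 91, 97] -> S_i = 73 + 6*i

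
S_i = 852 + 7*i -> [852, 859, 866, 873, 880]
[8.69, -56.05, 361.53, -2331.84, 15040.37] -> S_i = 8.69*(-6.45)^i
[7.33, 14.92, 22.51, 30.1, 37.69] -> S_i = 7.33 + 7.59*i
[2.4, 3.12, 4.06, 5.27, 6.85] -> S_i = 2.40*1.30^i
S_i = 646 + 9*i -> [646, 655, 664, 673, 682]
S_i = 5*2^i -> [5, 10, 20, 40, 80]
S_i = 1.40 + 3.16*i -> [1.4, 4.56, 7.72, 10.88, 14.04]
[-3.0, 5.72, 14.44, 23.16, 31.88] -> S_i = -3.00 + 8.72*i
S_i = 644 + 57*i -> [644, 701, 758, 815, 872]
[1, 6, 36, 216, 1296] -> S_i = 1*6^i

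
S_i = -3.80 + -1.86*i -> [-3.8, -5.66, -7.52, -9.38, -11.24]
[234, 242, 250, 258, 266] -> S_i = 234 + 8*i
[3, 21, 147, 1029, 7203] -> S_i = 3*7^i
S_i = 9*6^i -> [9, 54, 324, 1944, 11664]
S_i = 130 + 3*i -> [130, 133, 136, 139, 142]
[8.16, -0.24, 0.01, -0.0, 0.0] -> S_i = 8.16*(-0.03)^i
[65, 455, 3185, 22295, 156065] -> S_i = 65*7^i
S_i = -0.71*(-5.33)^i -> [-0.71, 3.78, -20.17, 107.51, -573.02]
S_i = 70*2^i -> [70, 140, 280, 560, 1120]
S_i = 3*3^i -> [3, 9, 27, 81, 243]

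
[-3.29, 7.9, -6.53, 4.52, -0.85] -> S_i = Random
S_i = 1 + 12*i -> [1, 13, 25, 37, 49]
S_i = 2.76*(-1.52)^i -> [2.76, -4.2, 6.38, -9.69, 14.73]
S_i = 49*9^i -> [49, 441, 3969, 35721, 321489]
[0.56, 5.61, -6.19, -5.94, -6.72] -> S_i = Random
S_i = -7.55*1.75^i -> [-7.55, -13.21, -23.12, -40.46, -70.81]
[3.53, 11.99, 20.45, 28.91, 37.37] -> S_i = 3.53 + 8.46*i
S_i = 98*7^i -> [98, 686, 4802, 33614, 235298]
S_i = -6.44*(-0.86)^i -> [-6.44, 5.54, -4.76, 4.1, -3.52]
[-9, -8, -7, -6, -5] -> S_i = -9 + 1*i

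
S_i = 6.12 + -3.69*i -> [6.12, 2.43, -1.26, -4.95, -8.64]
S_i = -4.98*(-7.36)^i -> [-4.98, 36.65, -269.76, 1985.47, -14613.04]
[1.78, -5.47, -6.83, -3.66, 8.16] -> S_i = Random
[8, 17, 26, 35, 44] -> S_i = 8 + 9*i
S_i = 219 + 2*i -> [219, 221, 223, 225, 227]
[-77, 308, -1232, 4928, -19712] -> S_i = -77*-4^i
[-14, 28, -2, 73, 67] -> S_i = Random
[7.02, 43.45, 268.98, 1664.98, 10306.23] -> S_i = 7.02*6.19^i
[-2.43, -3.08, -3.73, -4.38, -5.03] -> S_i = -2.43 + -0.65*i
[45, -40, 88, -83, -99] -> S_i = Random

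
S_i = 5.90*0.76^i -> [5.9, 4.48, 3.41, 2.59, 1.97]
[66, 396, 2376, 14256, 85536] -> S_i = 66*6^i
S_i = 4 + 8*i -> [4, 12, 20, 28, 36]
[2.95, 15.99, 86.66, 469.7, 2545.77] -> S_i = 2.95*5.42^i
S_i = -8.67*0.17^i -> [-8.67, -1.47, -0.25, -0.04, -0.01]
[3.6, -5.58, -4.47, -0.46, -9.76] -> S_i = Random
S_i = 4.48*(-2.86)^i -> [4.48, -12.81, 36.64, -104.8, 299.74]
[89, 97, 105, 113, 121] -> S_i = 89 + 8*i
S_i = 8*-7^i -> [8, -56, 392, -2744, 19208]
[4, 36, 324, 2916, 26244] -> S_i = 4*9^i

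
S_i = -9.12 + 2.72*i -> [-9.12, -6.4, -3.68, -0.96, 1.76]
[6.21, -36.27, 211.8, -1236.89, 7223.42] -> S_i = 6.21*(-5.84)^i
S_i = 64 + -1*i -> [64, 63, 62, 61, 60]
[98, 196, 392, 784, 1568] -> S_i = 98*2^i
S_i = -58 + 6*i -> [-58, -52, -46, -40, -34]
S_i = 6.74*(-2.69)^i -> [6.74, -18.13, 48.77, -131.19, 352.91]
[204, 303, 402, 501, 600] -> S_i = 204 + 99*i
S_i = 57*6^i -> [57, 342, 2052, 12312, 73872]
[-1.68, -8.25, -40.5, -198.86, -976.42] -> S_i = -1.68*4.91^i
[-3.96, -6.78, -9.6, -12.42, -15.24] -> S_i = -3.96 + -2.82*i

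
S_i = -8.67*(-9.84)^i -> [-8.67, 85.31, -839.48, 8260.46, -81282.96]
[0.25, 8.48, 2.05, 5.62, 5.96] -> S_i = Random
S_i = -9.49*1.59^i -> [-9.49, -15.09, -23.99, -38.15, -60.65]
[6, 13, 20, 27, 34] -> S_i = 6 + 7*i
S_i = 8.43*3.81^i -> [8.43, 32.12, 122.37, 466.23, 1776.35]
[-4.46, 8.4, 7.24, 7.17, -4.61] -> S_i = Random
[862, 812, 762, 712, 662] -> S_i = 862 + -50*i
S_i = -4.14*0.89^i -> [-4.14, -3.68, -3.28, -2.92, -2.6]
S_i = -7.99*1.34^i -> [-7.99, -10.71, -14.35, -19.22, -25.76]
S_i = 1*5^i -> [1, 5, 25, 125, 625]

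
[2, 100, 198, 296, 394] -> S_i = 2 + 98*i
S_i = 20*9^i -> [20, 180, 1620, 14580, 131220]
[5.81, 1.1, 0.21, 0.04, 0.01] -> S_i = 5.81*0.19^i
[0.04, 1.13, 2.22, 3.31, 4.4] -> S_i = 0.04 + 1.09*i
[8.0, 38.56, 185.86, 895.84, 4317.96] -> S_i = 8.00*4.82^i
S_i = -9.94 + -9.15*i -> [-9.94, -19.09, -28.24, -37.39, -46.54]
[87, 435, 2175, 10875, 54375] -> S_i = 87*5^i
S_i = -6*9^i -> [-6, -54, -486, -4374, -39366]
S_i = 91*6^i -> [91, 546, 3276, 19656, 117936]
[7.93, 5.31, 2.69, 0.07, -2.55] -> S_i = 7.93 + -2.62*i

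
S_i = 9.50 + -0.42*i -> [9.5, 9.08, 8.66, 8.24, 7.82]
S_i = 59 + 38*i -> [59, 97, 135, 173, 211]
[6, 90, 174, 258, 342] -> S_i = 6 + 84*i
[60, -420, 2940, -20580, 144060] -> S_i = 60*-7^i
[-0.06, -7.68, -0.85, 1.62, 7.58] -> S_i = Random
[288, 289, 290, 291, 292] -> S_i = 288 + 1*i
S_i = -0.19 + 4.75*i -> [-0.19, 4.56, 9.31, 14.06, 18.81]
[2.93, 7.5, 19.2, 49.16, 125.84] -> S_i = 2.93*2.56^i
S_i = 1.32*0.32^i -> [1.32, 0.42, 0.14, 0.04, 0.01]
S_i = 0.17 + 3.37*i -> [0.17, 3.54, 6.91, 10.28, 13.65]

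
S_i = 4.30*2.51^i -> [4.3, 10.79, 27.09, 68.0, 170.67]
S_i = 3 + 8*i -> [3, 11, 19, 27, 35]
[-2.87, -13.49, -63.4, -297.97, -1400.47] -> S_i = -2.87*4.70^i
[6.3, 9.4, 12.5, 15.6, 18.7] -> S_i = 6.30 + 3.10*i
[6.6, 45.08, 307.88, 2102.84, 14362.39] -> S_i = 6.60*6.83^i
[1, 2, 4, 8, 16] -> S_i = 1*2^i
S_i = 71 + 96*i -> [71, 167, 263, 359, 455]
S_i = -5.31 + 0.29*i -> [-5.31, -5.02, -4.73, -4.44, -4.15]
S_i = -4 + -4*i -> [-4, -8, -12, -16, -20]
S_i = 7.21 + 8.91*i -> [7.21, 16.12, 25.03, 33.94, 42.85]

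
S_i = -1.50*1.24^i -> [-1.5, -1.86, -2.31, -2.86, -3.55]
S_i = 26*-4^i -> [26, -104, 416, -1664, 6656]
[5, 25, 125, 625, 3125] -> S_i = 5*5^i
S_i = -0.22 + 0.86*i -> [-0.22, 0.64, 1.5, 2.36, 3.22]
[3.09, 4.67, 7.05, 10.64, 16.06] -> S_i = 3.09*1.51^i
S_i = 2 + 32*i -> [2, 34, 66, 98, 130]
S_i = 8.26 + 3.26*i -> [8.26, 11.52, 14.78, 18.04, 21.3]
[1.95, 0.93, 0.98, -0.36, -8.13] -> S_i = Random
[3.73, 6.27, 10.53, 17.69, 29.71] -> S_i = 3.73*1.68^i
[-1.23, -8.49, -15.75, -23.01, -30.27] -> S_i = -1.23 + -7.26*i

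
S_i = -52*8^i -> [-52, -416, -3328, -26624, -212992]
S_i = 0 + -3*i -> [0, -3, -6, -9, -12]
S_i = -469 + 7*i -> [-469, -462, -455, -448, -441]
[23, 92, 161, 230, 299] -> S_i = 23 + 69*i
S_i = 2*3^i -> [2, 6, 18, 54, 162]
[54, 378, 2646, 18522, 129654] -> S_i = 54*7^i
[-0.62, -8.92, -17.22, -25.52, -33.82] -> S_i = -0.62 + -8.30*i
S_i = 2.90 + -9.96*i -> [2.9, -7.06, -17.02, -26.98, -36.94]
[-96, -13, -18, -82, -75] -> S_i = Random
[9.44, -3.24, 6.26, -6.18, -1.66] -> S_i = Random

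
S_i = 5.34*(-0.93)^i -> [5.34, -4.97, 4.62, -4.3, 3.99]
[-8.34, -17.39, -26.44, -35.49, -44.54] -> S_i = -8.34 + -9.05*i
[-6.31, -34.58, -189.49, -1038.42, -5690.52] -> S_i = -6.31*5.48^i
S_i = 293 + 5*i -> [293, 298, 303, 308, 313]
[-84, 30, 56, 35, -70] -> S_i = Random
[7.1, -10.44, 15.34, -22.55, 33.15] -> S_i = 7.10*(-1.47)^i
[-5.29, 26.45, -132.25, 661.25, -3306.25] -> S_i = -5.29*(-5.00)^i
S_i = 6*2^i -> [6, 12, 24, 48, 96]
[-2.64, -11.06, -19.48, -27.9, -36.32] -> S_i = -2.64 + -8.42*i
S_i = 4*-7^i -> [4, -28, 196, -1372, 9604]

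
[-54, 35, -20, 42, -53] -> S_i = Random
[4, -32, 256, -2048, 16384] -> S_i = 4*-8^i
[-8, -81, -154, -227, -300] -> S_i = -8 + -73*i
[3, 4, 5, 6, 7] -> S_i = 3 + 1*i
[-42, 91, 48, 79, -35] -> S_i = Random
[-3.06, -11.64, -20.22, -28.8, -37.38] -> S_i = -3.06 + -8.58*i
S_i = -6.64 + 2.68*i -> [-6.64, -3.96, -1.28, 1.4, 4.08]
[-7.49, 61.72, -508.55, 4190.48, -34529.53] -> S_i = -7.49*(-8.24)^i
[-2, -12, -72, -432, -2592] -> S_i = -2*6^i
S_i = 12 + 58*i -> [12, 70, 128, 186, 244]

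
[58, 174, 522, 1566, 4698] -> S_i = 58*3^i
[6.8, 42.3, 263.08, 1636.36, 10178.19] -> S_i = 6.80*6.22^i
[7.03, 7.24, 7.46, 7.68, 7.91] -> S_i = 7.03*1.03^i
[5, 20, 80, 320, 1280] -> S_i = 5*4^i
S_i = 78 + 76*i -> [78, 154, 230, 306, 382]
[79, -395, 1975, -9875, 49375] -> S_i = 79*-5^i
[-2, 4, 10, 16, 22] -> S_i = -2 + 6*i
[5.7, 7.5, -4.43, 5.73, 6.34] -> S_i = Random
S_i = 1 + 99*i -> [1, 100, 199, 298, 397]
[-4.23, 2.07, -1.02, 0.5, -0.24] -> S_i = -4.23*(-0.49)^i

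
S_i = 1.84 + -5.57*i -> [1.84, -3.73, -9.3, -14.87, -20.44]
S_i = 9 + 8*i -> [9, 17, 25, 33, 41]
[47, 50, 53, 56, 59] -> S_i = 47 + 3*i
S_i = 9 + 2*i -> [9, 11, 13, 15, 17]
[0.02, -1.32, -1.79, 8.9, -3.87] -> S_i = Random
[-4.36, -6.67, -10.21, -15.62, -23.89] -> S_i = -4.36*1.53^i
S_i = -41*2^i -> [-41, -82, -164, -328, -656]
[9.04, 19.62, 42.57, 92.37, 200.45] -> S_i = 9.04*2.17^i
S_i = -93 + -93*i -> [-93, -186, -279, -372, -465]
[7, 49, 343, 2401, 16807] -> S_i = 7*7^i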